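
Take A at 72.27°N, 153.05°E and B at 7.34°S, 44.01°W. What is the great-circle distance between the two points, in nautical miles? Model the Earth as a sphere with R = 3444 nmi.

Haversine: a = sin²(Δφ/2)+cos φ₁ cos φ₂ sin²(Δλ/2) = 0.70522;  σ = 2·atan2(√a,√(1−a))
σ = 114.232° → d = Rσ = 3444·1.99373 = 6866 nmi

6866 nmi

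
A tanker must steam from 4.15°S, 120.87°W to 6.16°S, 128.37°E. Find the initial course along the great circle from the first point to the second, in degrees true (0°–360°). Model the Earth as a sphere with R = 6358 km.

N = sin Δλ·cos φ₂ = -0.9297;  D = cos φ₁ sin φ₂ − sin φ₁ cos φ₂ cos Δλ = -0.1325
initial course = atan2(N, D) = 261.89°

261.9°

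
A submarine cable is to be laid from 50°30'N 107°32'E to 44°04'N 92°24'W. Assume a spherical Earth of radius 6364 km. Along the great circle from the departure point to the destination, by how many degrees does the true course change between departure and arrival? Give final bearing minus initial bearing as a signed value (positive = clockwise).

Initial bearing θ₁ = atan2(sin Δλ cos φ₂, cos φ₁ sin φ₂ − sin φ₁ cos φ₂ cos Δλ) = 14.26°
Final bearing θ₂ = (initial bearing from the destination back to the start) + 180° = 167.40°
Δθ = θ₂ − θ₁ = +153.1°

+153.1°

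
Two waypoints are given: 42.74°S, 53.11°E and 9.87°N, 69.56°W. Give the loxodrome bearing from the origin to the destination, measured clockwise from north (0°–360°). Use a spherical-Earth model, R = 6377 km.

Meridional parts: M(φ₁)=-0.8266, M(φ₂)=+0.1731 → ΔM = +0.9998;  Δλ = -2.1410 rad
tan C = Δλ / ΔM = -2.1415 → C = 295.03°

295.0°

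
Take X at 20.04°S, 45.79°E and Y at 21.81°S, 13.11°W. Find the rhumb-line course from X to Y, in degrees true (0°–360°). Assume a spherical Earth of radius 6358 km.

Meridional parts: M(φ₁)=-0.3571, M(φ₂)=-0.3902 → ΔM = -0.0331;  Δλ = -1.0280 rad
tan C = Δλ / ΔM = +31.0806 → C = 268.16°

268.2°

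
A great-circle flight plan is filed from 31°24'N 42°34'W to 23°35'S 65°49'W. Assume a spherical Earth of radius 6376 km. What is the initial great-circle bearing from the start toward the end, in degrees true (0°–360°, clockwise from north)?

204.9°

N = sin Δλ·cos φ₂ = -0.3618;  D = cos φ₁ sin φ₂ − sin φ₁ cos φ₂ cos Δλ = -0.7802
initial course = atan2(N, D) = 204.88°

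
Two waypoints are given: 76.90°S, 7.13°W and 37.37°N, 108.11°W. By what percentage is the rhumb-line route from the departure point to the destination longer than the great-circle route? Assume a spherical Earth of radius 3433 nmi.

4.2%

Great circle: σ = 2.2465 rad → d_gc = Rσ = 7712.3 nmi
Rhumb: Δφ = +1.9944, Δλ = -1.7624, Δψ = +2.8685, q = Δφ/Δψ = 0.6953 → d_rh = R√(Δφ²+q²Δλ²) = 8035.8 nmi
Excess = (8035.8 − 7712.3) / 7712.3 = 323.5 / 7712.3 = 4.19% ≈ 4.2%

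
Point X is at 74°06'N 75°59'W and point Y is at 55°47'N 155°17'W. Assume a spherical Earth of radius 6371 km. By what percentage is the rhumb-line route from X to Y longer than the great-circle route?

Great circle: σ = 0.6026 rad → d_gc = Rσ = 3839.0 km
Rhumb: Δφ = -0.3197, Δλ = -1.3840, Δψ = -0.7903, q = Δφ/Δψ = 0.4045 → d_rh = R√(Δφ²+q²Δλ²) = 4107.4 km
Excess = (4107.4 − 3839.0) / 3839.0 = 268.4 / 3839.0 = 6.99% ≈ 7.0%

7.0%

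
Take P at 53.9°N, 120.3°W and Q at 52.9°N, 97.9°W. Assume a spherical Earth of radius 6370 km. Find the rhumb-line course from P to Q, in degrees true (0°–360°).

94.3°

Δψ = ln[tan(π/4+φ₂/2)/tan(π/4+φ₁/2)] = -0.0293
Δλ = +0.3910 rad (taken the short way round)
course = atan2(Δλ, Δψ) = 94.28°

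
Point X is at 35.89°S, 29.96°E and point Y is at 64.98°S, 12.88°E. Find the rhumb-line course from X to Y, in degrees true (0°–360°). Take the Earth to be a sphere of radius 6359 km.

199.7°

Meridional parts: M(φ₁)=-0.6719, M(φ₂)=-1.5056 → ΔM = -0.8337;  Δλ = -0.2981 rad
tan C = Δλ / ΔM = +0.3576 → C = 199.67°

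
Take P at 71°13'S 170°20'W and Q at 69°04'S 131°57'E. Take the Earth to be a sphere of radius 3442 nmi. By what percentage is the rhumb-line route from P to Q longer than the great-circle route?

Great circle: σ = 0.3311 rad → d_gc = Rσ = 1139.5 nmi
Rhumb: Δφ = +0.0375, Δλ = -1.0073, Δψ = +0.1106, q = Δφ/Δψ = 0.3394 → d_rh = R√(Δφ²+q²Δλ²) = 1183.8 nmi
Excess = (1183.8 − 1139.5) / 1139.5 = 44.3 / 1139.5 = 3.89% ≈ 3.9%

3.9%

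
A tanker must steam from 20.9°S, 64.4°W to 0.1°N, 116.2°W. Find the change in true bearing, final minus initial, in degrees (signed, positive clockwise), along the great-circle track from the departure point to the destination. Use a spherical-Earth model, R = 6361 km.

Initial bearing θ₁ = atan2(sin Δλ cos φ₂, cos φ₁ sin φ₂ − sin φ₁ cos φ₂ cos Δλ) = 285.79°
Final bearing θ₂ = (initial bearing from the destination back to the start) + 180° = 295.98°
Δθ = θ₂ − θ₁ = +10.2°

+10.2°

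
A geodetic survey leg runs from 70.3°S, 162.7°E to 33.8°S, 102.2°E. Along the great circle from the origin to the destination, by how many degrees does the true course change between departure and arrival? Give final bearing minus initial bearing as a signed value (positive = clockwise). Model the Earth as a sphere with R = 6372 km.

+51.7°

At departure: θ₁ = atan2(sin Δλ cos φ₂, cos φ₁ sin φ₂ − sin φ₁ cos φ₂ cos Δλ) = 285.29°
At arrival: θ₂ = atan2(sin Δλ cos φ₁, −cos φ₂ sin φ₁ + sin φ₂ cos φ₁ cos Δλ) = 336.96°
Δθ = θ₂ − θ₁ = +51.7°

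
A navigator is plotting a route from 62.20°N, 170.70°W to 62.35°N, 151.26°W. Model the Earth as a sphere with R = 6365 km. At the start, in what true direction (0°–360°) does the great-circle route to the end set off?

80.4°

N = sin Δλ·cos φ₂ = +0.1545;  D = cos φ₁ sin φ₂ − sin φ₁ cos φ₂ cos Δλ = +0.0260
initial course = atan2(N, D) = 80.44°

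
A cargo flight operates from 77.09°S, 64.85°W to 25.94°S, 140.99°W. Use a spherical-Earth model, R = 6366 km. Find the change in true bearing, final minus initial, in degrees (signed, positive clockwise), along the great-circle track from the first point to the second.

+68.4°

At departure: θ₁ = atan2(sin Δλ cos φ₂, cos φ₁ sin φ₂ − sin φ₁ cos φ₂ cos Δλ) = 277.33°
At arrival: θ₂ = atan2(sin Δλ cos φ₁, −cos φ₂ sin φ₁ + sin φ₂ cos φ₁ cos Δλ) = 345.73°
Δθ = θ₂ − θ₁ = +68.4°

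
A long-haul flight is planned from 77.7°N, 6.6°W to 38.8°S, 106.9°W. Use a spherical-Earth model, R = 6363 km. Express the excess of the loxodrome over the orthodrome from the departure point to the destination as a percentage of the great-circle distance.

4.1%

Great circle: σ = 2.2678 rad → d_gc = Rσ = 14429.9 km
Rhumb: Δφ = -2.0333, Δλ = -1.7506, Δψ = -2.9637, q = Δφ/Δψ = 0.6861 → d_rh = R√(Δφ²+q²Δλ²) = 15026.3 km
Excess = (15026.3 − 14429.9) / 14429.9 = 596.4 / 14429.9 = 4.13% ≈ 4.1%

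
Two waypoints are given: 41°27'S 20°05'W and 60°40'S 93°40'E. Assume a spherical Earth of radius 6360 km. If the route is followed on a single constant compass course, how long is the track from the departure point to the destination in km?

Rhumb course C = atan2(Δλ, Δψ) with Δψ = ln[tan(π/4+φ₂/2)/tan(π/4+φ₁/2)] = -0.5442, Δλ = +1.9853 → C = 105.33°
d = R·|Δφ| / |cos C| = 6360·0.33539 / 0.26434 = 8069 km

8069 km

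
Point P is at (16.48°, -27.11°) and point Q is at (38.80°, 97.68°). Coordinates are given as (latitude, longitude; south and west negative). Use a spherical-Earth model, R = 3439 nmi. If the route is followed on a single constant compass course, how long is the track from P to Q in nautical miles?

Δψ = ln[tan(π/4+φ₂/2)/tan(π/4+φ₁/2)] = +0.4441;  Δφ = +0.3896 rad,  Δλ = +2.1780 rad
q = Δφ/Δψ = 0.8771
d = R·√(Δφ² + q²Δλ²) = 3439·1.94971 = 6705 nmi

6705 nmi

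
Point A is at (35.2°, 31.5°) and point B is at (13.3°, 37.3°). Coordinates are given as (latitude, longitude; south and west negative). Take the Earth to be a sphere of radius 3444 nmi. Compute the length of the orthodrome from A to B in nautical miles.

1353 nmi

Haversine: a = sin²(Δφ/2)+cos φ₁ cos φ₂ sin²(Δλ/2) = 0.03812;  σ = 2·atan2(√a,√(1−a))
σ = 22.517° → d = Rσ = 3444·0.39300 = 1353 nmi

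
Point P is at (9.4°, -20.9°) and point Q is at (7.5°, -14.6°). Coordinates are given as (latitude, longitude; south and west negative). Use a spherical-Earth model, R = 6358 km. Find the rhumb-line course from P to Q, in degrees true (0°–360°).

107.0°

Δψ = ln[tan(π/4+φ₂/2)/tan(π/4+φ₁/2)] = -0.0335
Δλ = +0.1100 rad (taken the short way round)
course = atan2(Δλ, Δψ) = 106.96°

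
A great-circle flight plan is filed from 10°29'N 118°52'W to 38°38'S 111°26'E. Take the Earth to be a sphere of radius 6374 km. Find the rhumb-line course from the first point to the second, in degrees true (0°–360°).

248.0°

Meridional parts: M(φ₁)=+0.1840, M(φ₂)=-0.7321 → ΔM = -0.9161;  Δλ = -2.2637 rad
tan C = Δλ / ΔM = +2.4711 → C = 247.97°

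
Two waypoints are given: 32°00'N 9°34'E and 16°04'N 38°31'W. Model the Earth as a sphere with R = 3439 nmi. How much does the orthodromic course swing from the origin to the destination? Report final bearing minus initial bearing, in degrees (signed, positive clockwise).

At departure: θ₁ = atan2(sin Δλ cos φ₂, cos φ₁ sin φ₂ − sin φ₁ cos φ₂ cos Δλ) = 261.61°
At arrival: θ₂ = atan2(sin Δλ cos φ₁, −cos φ₂ sin φ₁ + sin φ₂ cos φ₁ cos Δλ) = 240.82°
Δθ = θ₂ − θ₁ = -20.8°

-20.8°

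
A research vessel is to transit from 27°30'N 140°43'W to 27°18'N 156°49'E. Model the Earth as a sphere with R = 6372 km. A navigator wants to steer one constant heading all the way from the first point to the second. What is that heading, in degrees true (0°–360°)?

269.8°

Meridional parts: M(φ₁)=+0.4995, M(φ₂)=+0.4956 → ΔM = -0.0039;  Δλ = -1.0902 rad
tan C = Δλ / ΔM = +277.2941 → C = 269.79°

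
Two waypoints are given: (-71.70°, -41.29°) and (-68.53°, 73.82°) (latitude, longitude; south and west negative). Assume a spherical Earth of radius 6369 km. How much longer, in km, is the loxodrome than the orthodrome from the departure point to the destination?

Great circle: cos σ = sin φ₁ sin φ₂ + cos φ₁ cos φ₂ cos Δλ,  σ = 0.5831 rad → d_gc = 3713.6 km
Rhumb line: Δψ = +0.1630, q = Δφ/Δψ = 0.3394, d_rh = R√(Δφ²+q²Δλ²) = 4357.4 km
Excess = 4357.4 − 3713.6 = 643.8 ≈ 644 km

644 km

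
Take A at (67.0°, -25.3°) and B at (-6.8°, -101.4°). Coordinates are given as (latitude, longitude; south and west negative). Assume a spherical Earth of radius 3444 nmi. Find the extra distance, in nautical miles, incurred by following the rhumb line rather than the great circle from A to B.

151 nmi

Great circle: cos σ = sin φ₁ sin φ₂ + cos φ₁ cos φ₂ cos Δλ,  σ = 1.5866 rad → d_gc = 5464.2 nmi
Rhumb line: Δψ = -1.7113, q = Δφ/Δψ = 0.7527, d_rh = R√(Δφ²+q²Δλ²) = 5615.4 nmi
Excess = 5615.4 − 5464.2 = 151.2 ≈ 151 nmi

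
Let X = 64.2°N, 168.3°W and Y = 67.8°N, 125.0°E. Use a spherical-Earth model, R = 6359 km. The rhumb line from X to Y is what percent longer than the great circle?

Great circle: σ = 0.4542 rad → d_gc = Rσ = 2888.1 km
Rhumb: Δφ = +0.0628, Δλ = -1.1641, Δψ = +0.1548, q = Δφ/Δψ = 0.4060 → d_rh = R√(Δφ²+q²Δλ²) = 3031.9 km
Excess = (3031.9 − 2888.1) / 2888.1 = 143.8 / 2888.1 = 4.98% ≈ 5.0%

5.0%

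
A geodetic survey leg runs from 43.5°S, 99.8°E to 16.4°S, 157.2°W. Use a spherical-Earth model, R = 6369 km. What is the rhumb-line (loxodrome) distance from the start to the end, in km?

Δψ = ln[tan(π/4+φ₂/2)/tan(π/4+φ₁/2)] = +0.5546;  Δφ = +0.4730 rad,  Δλ = +1.7977 rad
q = Δφ/Δψ = 0.8528
d = R·√(Δφ² + q²Δλ²) = 6369·1.60445 = 10219 km

10219 km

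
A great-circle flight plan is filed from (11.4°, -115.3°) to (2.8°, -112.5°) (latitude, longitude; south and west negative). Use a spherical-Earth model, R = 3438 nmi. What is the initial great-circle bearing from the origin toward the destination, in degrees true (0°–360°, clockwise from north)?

161.9°

N = sin Δλ·cos φ₂ = +0.0488;  D = cos φ₁ sin φ₂ − sin φ₁ cos φ₂ cos Δλ = -0.1493
initial course = atan2(N, D) = 161.90°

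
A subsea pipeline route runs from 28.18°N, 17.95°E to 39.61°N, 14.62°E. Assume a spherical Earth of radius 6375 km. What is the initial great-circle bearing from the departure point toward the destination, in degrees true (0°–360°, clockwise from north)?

θ = atan2( sin Δλ·cos φ₂ ,  cos φ₁ sin φ₂ − sin φ₁ cos φ₂ cos Δλ )
  = atan2(-0.0448, +0.1988) = 347.31°

347.3°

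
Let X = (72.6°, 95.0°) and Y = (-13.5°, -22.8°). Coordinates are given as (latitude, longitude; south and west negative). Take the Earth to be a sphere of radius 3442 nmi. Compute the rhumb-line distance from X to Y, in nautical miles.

7214 nmi

Rhumb course C = atan2(Δλ, Δψ) with Δψ = ln[tan(π/4+φ₂/2)/tan(π/4+φ₁/2)] = -2.1150, Δλ = -2.0560 → C = 224.19°
d = R·|Δφ| / |cos C| = 3442·1.50273 / 0.71704 = 7214 nmi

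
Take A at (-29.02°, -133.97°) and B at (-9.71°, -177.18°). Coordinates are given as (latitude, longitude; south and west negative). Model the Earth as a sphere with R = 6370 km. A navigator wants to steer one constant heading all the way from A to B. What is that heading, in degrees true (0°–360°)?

Δψ = ln[tan(π/4+φ₂/2)/tan(π/4+φ₁/2)] = +0.3594
Δλ = -0.7542 rad (taken the short way round)
course = atan2(Δλ, Δψ) = 295.48°

295.5°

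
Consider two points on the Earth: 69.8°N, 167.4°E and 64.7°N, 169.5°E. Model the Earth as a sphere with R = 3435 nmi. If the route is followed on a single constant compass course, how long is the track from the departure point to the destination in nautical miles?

Rhumb course C = atan2(Δλ, Δψ) with Δψ = ln[tan(π/4+φ₂/2)/tan(π/4+φ₁/2)] = -0.2311, Δλ = +0.0367 → C = 170.99°
d = R·|Δφ| / |cos C| = 3435·0.08901 / 0.98766 = 310 nmi

310 nmi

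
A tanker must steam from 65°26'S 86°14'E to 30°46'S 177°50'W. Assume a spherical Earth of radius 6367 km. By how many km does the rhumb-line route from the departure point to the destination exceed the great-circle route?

Great circle: cos σ = sin φ₁ sin φ₂ + cos φ₁ cos φ₂ cos Δλ,  σ = 1.1282 rad → d_gc = 7183.1 km
Rhumb line: Δψ = +0.9597, q = Δφ/Δψ = 0.6305, d_rh = R√(Δφ²+q²Δλ²) = 7746.9 km
Excess = 7746.9 − 7183.1 = 563.8 ≈ 564 km

564 km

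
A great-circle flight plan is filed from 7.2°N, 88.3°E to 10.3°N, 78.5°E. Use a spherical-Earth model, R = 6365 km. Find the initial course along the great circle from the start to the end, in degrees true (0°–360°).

N = sin Δλ·cos φ₂ = -0.1675;  D = cos φ₁ sin φ₂ − sin φ₁ cos φ₂ cos Δλ = +0.0559
initial course = atan2(N, D) = 288.45°

288.5°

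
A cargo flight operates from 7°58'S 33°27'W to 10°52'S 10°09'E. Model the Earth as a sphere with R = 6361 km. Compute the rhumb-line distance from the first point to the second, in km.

4786 km

Δψ = ln[tan(π/4+φ₂/2)/tan(π/4+φ₁/2)] = -0.0513;  Δφ = -0.0506 rad,  Δλ = +0.7610 rad
q = Δφ/Δψ = 0.9864
d = R·√(Δφ² + q²Δλ²) = 6361·0.75233 = 4786 km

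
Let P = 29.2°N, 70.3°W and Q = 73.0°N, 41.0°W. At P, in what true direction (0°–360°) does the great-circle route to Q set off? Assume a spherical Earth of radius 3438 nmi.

N = sin Δλ·cos φ₂ = +0.1431;  D = cos φ₁ sin φ₂ − sin φ₁ cos φ₂ cos Δλ = +0.7104
initial course = atan2(N, D) = 11.39°

11.4°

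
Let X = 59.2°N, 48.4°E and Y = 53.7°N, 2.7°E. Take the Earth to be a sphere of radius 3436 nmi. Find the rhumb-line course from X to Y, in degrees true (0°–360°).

257.7°

Δψ = ln[tan(π/4+φ₂/2)/tan(π/4+φ₁/2)] = -0.1741
Δλ = -0.7976 rad (taken the short way round)
course = atan2(Δλ, Δψ) = 257.69°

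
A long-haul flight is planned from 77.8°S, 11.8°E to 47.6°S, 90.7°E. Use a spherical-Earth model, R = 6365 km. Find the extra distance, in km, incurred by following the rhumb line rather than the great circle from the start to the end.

Great circle: cos σ = sin φ₁ sin φ₂ + cos φ₁ cos φ₂ cos Δλ,  σ = 0.7239 rad → d_gc = 4607.8 km
Rhumb line: Δψ = +1.2891, q = Δφ/Δψ = 0.4089, d_rh = R√(Δφ²+q²Δλ²) = 4909.2 km
Excess = 4909.2 − 4607.8 = 301.4 ≈ 301 km

301 km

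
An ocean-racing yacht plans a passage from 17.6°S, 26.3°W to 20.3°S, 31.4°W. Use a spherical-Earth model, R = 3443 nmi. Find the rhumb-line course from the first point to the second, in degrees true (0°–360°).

Meridional parts: M(φ₁)=-0.3121, M(φ₂)=-0.3620 → ΔM = -0.0498;  Δλ = -0.0890 rad
tan C = Δλ / ΔM = +1.7863 → C = 240.76°

240.8°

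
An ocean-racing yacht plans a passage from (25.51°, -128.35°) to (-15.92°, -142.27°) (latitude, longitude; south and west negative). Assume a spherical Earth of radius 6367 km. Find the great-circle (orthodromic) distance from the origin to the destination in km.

4844 km

Haversine: a = sin²(Δφ/2)+cos φ₁ cos φ₂ sin²(Δλ/2) = 0.13786;  σ = 2·atan2(√a,√(1−a))
σ = 43.591° → d = Rσ = 6367·0.76081 = 4844 km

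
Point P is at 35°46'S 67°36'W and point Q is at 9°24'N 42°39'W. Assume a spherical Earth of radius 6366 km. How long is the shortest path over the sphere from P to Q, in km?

Haversine: a = sin²(Δφ/2)+cos φ₁ cos φ₂ sin²(Δλ/2) = 0.18483;  σ = 2·atan2(√a,√(1−a))
σ = 50.925° → d = Rσ = 6366·0.88880 = 5658 km

5658 km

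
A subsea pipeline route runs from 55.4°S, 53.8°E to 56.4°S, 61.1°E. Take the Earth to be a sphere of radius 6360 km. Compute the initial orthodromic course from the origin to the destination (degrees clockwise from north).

N = sin Δλ·cos φ₂ = +0.0703;  D = cos φ₁ sin φ₂ − sin φ₁ cos φ₂ cos Δλ = -0.0211
initial course = atan2(N, D) = 106.74°

106.7°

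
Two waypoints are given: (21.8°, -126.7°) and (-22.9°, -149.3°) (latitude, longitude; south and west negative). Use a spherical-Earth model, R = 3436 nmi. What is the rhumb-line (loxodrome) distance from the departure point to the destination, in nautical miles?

Rhumb course C = atan2(Δλ, Δψ) with Δψ = ln[tan(π/4+φ₂/2)/tan(π/4+φ₁/2)] = -0.8008, Δλ = -0.3944 → C = 206.22°
d = R·|Δφ| / |cos C| = 3436·0.78016 / 0.89707 = 2988 nmi

2988 nmi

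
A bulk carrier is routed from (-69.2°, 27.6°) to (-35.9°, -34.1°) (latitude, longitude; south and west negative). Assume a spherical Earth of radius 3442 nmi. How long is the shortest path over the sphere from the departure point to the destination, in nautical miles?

Haversine: a = sin²(Δφ/2)+cos φ₁ cos φ₂ sin²(Δλ/2) = 0.15774;  σ = 2·atan2(√a,√(1−a))
σ = 46.801° → d = Rσ = 3442·0.81684 = 2812 nmi

2812 nmi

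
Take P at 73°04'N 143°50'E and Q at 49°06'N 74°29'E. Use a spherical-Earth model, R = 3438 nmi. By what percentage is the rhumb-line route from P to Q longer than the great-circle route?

Great circle: σ = 0.6594 rad → d_gc = Rσ = 2267.2 nmi
Rhumb: Δφ = -0.4183, Δλ = -1.2104, Δψ = -0.9183, q = Δφ/Δψ = 0.4555 → d_rh = R√(Δφ²+q²Δλ²) = 2379.3 nmi
Excess = (2379.3 − 2267.2) / 2267.2 = 112.1 / 2267.2 = 4.94% ≈ 4.9%

4.9%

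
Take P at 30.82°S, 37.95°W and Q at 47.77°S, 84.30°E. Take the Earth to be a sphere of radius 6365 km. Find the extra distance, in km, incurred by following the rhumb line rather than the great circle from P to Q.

1045 km

Great circle: cos σ = sin φ₁ sin φ₂ + cos φ₁ cos φ₂ cos Δλ,  σ = 1.4994 rad → d_gc = 9543.5 km
Rhumb line: Δψ = -0.3856, q = Δφ/Δψ = 0.7672, d_rh = R√(Δφ²+q²Δλ²) = 10588.5 km
Excess = 10588.5 − 9543.5 = 1045.0 ≈ 1045 km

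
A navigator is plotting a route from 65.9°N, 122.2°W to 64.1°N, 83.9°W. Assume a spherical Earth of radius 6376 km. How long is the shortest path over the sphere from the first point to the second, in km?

1784 km

Haversine: a = sin²(Δφ/2)+cos φ₁ cos φ₂ sin²(Δλ/2) = 0.01944;  σ = 2·atan2(√a,√(1−a))
σ = 16.030° → d = Rσ = 6376·0.27977 = 1784 km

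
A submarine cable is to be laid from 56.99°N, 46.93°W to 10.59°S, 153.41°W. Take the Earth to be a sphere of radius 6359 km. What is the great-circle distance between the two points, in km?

11966 km

Haversine: a = sin²(Δφ/2)+cos φ₁ cos φ₂ sin²(Δλ/2) = 0.65301;  σ = 2·atan2(√a,√(1−a))
σ = 107.820° → d = Rσ = 6359·1.88181 = 11966 km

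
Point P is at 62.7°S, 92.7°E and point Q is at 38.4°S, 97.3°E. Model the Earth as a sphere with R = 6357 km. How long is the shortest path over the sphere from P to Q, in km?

2714 km

cos σ = sin φ₁ sin φ₂ + cos φ₁ cos φ₂ cos Δλ
      = sin(-62.70°)sin(-38.40°) + cos(-62.70°)cos(-38.40°)cos(4.60°) = 0.9102
σ = 24.461° → d = Rσ = 6357·0.42692 = 2714 km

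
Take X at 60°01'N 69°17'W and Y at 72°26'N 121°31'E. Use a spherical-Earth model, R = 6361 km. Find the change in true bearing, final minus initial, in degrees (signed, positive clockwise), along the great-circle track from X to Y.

At departure: θ₁ = atan2(sin Δλ cos φ₂, cos φ₁ sin φ₂ − sin φ₁ cos φ₂ cos Δλ) = 355.59°
At arrival: θ₂ = atan2(sin Δλ cos φ₁, −cos φ₂ sin φ₁ + sin φ₂ cos φ₁ cos Δλ) = 187.32°
Δθ = θ₂ − θ₁ = -168.3°

-168.3°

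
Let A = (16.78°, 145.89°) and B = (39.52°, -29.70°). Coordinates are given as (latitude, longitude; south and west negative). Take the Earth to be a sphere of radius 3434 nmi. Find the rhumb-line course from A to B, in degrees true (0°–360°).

Δψ = ln[tan(π/4+φ₂/2)/tan(π/4+φ₁/2)] = +0.4549
Δλ = -3.0646 rad (taken the short way round)
course = atan2(Δλ, Δψ) = 278.44°

278.4°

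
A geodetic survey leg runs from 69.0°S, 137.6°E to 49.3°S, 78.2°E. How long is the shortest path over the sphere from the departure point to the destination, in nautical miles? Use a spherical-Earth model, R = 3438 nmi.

2054 nmi

cos σ = sin φ₁ sin φ₂ + cos φ₁ cos φ₂ cos Δλ
      = sin(-69.00°)sin(-49.30°) + cos(-69.00°)cos(-49.30°)cos(-59.40°) = 0.8267
σ = 34.235° → d = Rσ = 3438·0.59751 = 2054 nmi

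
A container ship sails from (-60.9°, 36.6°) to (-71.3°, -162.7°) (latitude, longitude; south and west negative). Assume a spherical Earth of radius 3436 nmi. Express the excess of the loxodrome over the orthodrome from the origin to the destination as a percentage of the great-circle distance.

Great circle: σ = 0.8224 rad → d_gc = Rσ = 2825.7 nmi
Rhumb: Δφ = -0.1815, Δλ = +2.8047, Δψ = -0.4551, q = Δφ/Δψ = 0.3988 → d_rh = R√(Δφ²+q²Δλ²) = 3893.9 nmi
Excess = (3893.9 − 2825.7) / 2825.7 = 1068.2 / 2825.7 = 37.80% ≈ 37.8%

37.8%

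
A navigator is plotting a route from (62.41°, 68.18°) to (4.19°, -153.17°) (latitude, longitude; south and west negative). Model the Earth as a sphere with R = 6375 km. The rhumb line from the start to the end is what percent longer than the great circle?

13.6%

Great circle: σ = 1.8567 rad → d_gc = Rσ = 11836.2 km
Rhumb: Δφ = -1.0161, Δλ = +2.4199, Δψ = -1.3311, q = Δφ/Δψ = 0.7634 → d_rh = R√(Δφ²+q²Δλ²) = 13440.3 km
Excess = (13440.3 − 11836.2) / 11836.2 = 1604.1 / 11836.2 = 13.552% ≈ 13.6%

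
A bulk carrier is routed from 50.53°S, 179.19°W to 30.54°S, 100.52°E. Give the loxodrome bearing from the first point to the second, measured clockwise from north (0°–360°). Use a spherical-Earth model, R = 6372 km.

288.4°

Δψ = ln[tan(π/4+φ₂/2)/tan(π/4+φ₁/2)] = +0.4649
Δλ = -1.4013 rad (taken the short way round)
course = atan2(Δλ, Δψ) = 288.35°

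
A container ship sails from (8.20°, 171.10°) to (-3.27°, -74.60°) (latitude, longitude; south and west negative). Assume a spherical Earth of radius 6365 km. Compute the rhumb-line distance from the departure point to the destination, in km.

Δψ = ln[tan(π/4+φ₂/2)/tan(π/4+φ₁/2)] = -0.2007;  Δφ = -0.2002 rad,  Δλ = +1.9949 rad
q = Δφ/Δψ = 0.9974
d = R·√(Δφ² + q²Δλ²) = 6365·1.99977 = 12729 km

12729 km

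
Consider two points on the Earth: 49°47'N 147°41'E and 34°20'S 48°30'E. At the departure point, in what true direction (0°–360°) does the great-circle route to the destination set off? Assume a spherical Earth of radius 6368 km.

N = sin Δλ·cos φ₂ = -0.8152;  D = cos φ₁ sin φ₂ − sin φ₁ cos φ₂ cos Δλ = -0.2635
initial course = atan2(N, D) = 252.09°

252.1°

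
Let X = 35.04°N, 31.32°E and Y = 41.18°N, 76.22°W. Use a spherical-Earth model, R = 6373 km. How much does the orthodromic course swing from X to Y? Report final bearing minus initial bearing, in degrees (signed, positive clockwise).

Initial bearing θ₁ = atan2(sin Δλ cos φ₂, cos φ₁ sin φ₂ − sin φ₁ cos φ₂ cos Δλ) = 313.00°
Final bearing θ₂ = (initial bearing from the destination back to the start) + 180° = 232.71°
Δθ = θ₂ − θ₁ = -80.3°

-80.3°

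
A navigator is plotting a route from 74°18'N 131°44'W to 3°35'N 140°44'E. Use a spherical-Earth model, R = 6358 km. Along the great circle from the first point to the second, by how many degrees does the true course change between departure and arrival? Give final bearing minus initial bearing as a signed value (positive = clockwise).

At departure: θ₁ = atan2(sin Δλ cos φ₂, cos φ₁ sin φ₂ − sin φ₁ cos φ₂ cos Δλ) = 268.60°
At arrival: θ₂ = atan2(sin Δλ cos φ₁, −cos φ₂ sin φ₁ + sin φ₂ cos φ₁ cos Δλ) = 195.73°
Δθ = θ₂ − θ₁ = -72.9°

-72.9°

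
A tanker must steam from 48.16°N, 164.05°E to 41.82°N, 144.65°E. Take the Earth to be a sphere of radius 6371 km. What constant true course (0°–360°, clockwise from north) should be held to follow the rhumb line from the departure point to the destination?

245.2°

Δψ = ln[tan(π/4+φ₂/2)/tan(π/4+φ₁/2)] = -0.1567
Δλ = -0.3386 rad (taken the short way round)
course = atan2(Δλ, Δψ) = 245.17°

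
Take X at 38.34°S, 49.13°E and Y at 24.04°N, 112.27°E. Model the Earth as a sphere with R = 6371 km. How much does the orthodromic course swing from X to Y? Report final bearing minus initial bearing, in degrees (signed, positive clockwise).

-10.2°

At departure: θ₁ = atan2(sin Δλ cos φ₂, cos φ₁ sin φ₂ − sin φ₁ cos φ₂ cos Δλ) = 54.76°
At arrival: θ₂ = atan2(sin Δλ cos φ₁, −cos φ₂ sin φ₁ + sin φ₂ cos φ₁ cos Δλ) = 44.55°
Δθ = θ₂ − θ₁ = -10.2°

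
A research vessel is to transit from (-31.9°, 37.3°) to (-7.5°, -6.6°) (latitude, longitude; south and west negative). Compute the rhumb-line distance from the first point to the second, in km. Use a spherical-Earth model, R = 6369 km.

Δψ = ln[tan(π/4+φ₂/2)/tan(π/4+φ₁/2)] = +0.4567;  Δφ = +0.4259 rad,  Δλ = -0.7662 rad
q = Δφ/Δψ = 0.9325
d = R·√(Δφ² + q²Δλ²) = 6369·0.83175 = 5297 km

5297 km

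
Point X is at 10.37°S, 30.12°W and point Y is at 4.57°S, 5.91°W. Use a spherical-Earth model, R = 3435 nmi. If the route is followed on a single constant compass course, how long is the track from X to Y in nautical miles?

Δψ = ln[tan(π/4+φ₂/2)/tan(π/4+φ₁/2)] = +0.1021;  Δφ = +0.1012 rad,  Δλ = +0.4225 rad
q = Δφ/Δψ = 0.9911
d = R·√(Δφ² + q²Δλ²) = 3435·0.43083 = 1480 nmi

1480 nmi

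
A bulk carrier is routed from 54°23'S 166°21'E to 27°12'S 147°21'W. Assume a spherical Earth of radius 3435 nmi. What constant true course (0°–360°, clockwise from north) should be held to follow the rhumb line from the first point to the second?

Δψ = ln[tan(π/4+φ₂/2)/tan(π/4+φ₁/2)] = +0.6420
Δλ = +0.8081 rad (taken the short way round)
course = atan2(Δλ, Δψ) = 51.54°

51.5°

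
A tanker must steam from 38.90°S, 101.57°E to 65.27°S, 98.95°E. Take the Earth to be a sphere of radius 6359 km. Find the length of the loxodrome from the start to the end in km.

2932 km

Rhumb course C = atan2(Δλ, Δψ) with Δψ = ln[tan(π/4+φ₂/2)/tan(π/4+φ₁/2)] = -0.7796, Δλ = -0.0457 → C = 183.36°
d = R·|Δφ| / |cos C| = 6359·0.46024 / 0.99828 = 2932 km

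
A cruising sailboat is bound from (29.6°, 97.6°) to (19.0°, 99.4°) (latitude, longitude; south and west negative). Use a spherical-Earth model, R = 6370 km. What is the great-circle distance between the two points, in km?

1192 km

Haversine: a = sin²(Δφ/2)+cos φ₁ cos φ₂ sin²(Δλ/2) = 0.00874;  σ = 2·atan2(√a,√(1−a))
σ = 10.726° → d = Rσ = 6370·0.18720 = 1192 km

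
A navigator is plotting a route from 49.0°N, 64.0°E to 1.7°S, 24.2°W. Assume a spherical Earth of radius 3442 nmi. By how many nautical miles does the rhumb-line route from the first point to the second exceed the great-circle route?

Great circle: cos σ = sin φ₁ sin φ₂ + cos φ₁ cos φ₂ cos Δλ,  σ = 1.5726 rad → d_gc = 5412.8 nmi
Rhumb line: Δψ = -1.0135, q = Δφ/Δψ = 0.8731, d_rh = R√(Δφ²+q²Δλ²) = 5538.8 nmi
Excess = 5538.8 − 5412.8 = 126.0 ≈ 126 nmi

126 nmi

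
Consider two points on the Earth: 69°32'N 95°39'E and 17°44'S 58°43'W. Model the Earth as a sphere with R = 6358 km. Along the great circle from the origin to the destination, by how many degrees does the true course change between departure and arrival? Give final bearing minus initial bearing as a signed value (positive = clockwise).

-138.7°

Initial bearing θ₁ = atan2(sin Δλ cos φ₂, cos φ₁ sin φ₂ − sin φ₁ cos φ₂ cos Δλ) = 329.45°
Final bearing θ₂ = (initial bearing from the destination back to the start) + 180° = 190.76°
Δθ = θ₂ − θ₁ = -138.7°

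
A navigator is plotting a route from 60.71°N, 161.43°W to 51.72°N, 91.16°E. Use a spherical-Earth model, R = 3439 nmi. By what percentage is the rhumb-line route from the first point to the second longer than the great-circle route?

12.1%

Great circle: σ = 0.9348 rad → d_gc = Rσ = 3214.9 nmi
Rhumb: Δφ = -0.1569, Δλ = -1.8747, Δψ = -0.2838, q = Δφ/Δψ = 0.5529 → d_rh = R√(Δφ²+q²Δλ²) = 3605.4 nmi
Excess = (3605.4 − 3214.9) / 3214.9 = 390.5 / 3214.9 = 12.147% ≈ 12.1%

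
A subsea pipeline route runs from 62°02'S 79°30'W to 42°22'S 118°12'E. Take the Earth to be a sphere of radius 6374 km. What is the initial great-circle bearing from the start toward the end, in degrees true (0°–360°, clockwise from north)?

193.5°

θ = atan2( sin Δλ·cos φ₂ ,  cos φ₁ sin φ₂ − sin φ₁ cos φ₂ cos Δλ )
  = atan2(-0.2246, -0.9377) = 193.47°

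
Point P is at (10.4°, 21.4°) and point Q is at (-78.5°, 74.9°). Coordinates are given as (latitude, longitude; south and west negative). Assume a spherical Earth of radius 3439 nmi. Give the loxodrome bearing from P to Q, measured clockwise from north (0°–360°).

Δψ = ln[tan(π/4+φ₂/2)/tan(π/4+φ₁/2)] = -2.4782
Δλ = +0.9338 rad (taken the short way round)
course = atan2(Δλ, Δψ) = 159.35°

159.4°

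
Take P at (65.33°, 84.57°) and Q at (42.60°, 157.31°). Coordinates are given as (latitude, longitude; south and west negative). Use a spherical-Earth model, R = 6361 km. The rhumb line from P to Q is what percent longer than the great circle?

4.8%

Great circle: σ = 0.7866 rad → d_gc = Rσ = 5003.6 km
Rhumb: Δφ = -0.3967, Δλ = +1.2696, Δψ = -0.6968, q = Δφ/Δψ = 0.5693 → d_rh = R√(Δφ²+q²Δλ²) = 5244.5 km
Excess = (5244.5 − 5003.6) / 5003.6 = 240.9 / 5003.6 = 4.81% ≈ 4.8%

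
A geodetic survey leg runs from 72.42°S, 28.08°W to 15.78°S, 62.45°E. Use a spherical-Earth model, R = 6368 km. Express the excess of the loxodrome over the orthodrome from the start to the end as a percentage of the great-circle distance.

6.4%

Great circle: σ = 1.3113 rad → d_gc = Rσ = 8350.6 km
Rhumb: Δφ = +0.9886, Δλ = +1.5800, Δψ = +1.5878, q = Δφ/Δψ = 0.6226 → d_rh = R√(Δφ²+q²Δλ²) = 8881.0 km
Excess = (8881.0 − 8350.6) / 8350.6 = 530.4 / 8350.6 = 6.352% ≈ 6.4%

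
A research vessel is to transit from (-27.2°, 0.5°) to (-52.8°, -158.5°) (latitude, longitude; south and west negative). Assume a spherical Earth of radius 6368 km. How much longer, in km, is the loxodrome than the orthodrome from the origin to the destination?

2679 km

Great circle: cos σ = sin φ₁ sin φ₂ + cos φ₁ cos φ₂ cos Δλ,  σ = 1.7092 rad → d_gc = 10884.0 km
Rhumb line: Δψ = -0.5954, q = Δφ/Δψ = 0.7504, d_rh = R√(Δφ²+q²Δλ²) = 13562.9 km
Excess = 13562.9 − 10884.0 = 2678.9 ≈ 2679 km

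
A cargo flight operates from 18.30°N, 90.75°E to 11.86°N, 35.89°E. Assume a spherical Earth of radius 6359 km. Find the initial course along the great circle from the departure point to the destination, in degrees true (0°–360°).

N = sin Δλ·cos φ₂ = -0.8003;  D = cos φ₁ sin φ₂ − sin φ₁ cos φ₂ cos Δλ = +0.0183
initial course = atan2(N, D) = 271.31°

271.3°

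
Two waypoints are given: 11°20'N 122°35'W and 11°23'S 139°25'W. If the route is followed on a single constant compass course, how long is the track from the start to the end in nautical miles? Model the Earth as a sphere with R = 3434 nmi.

1691 nmi

Rhumb course C = atan2(Δλ, Δψ) with Δψ = ln[tan(π/4+φ₂/2)/tan(π/4+φ₁/2)] = -0.3991, Δλ = -0.2938 → C = 216.36°
d = R·|Δφ| / |cos C| = 3434·0.39648 / 0.80532 = 1691 nmi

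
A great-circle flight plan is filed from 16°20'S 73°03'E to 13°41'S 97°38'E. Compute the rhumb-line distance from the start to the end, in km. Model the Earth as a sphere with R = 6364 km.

Δψ = ln[tan(π/4+φ₂/2)/tan(π/4+φ₁/2)] = +0.0479;  Δφ = +0.0463 rad,  Δλ = +0.4291 rad
q = Δφ/Δψ = 0.9658
d = R·√(Δφ² + q²Δλ²) = 6364·0.41696 = 2654 km

2654 km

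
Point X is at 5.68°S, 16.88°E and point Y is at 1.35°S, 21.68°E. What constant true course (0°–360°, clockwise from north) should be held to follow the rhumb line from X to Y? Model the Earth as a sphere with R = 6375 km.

47.9°

Meridional parts: M(φ₁)=-0.0993, M(φ₂)=-0.0236 → ΔM = +0.0757;  Δλ = +0.0838 rad
tan C = Δλ / ΔM = +1.1062 → C = 47.89°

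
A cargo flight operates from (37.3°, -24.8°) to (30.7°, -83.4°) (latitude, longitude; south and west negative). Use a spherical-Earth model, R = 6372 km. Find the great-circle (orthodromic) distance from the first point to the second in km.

cos σ = sin φ₁ sin φ₂ + cos φ₁ cos φ₂ cos Δλ
      = sin(37.30°)sin(30.70°) + cos(37.30°)cos(30.70°)cos(-58.60°) = 0.6657
σ = 48.260° → d = Rσ = 6372·0.84230 = 5367 km

5367 km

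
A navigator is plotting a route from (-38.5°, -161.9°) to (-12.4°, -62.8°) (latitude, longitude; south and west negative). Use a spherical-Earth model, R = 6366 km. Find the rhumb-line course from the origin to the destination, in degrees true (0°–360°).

73.5°

Δψ = ln[tan(π/4+φ₂/2)/tan(π/4+φ₁/2)] = +0.5110
Δλ = +1.7296 rad (taken the short way round)
course = atan2(Δλ, Δψ) = 73.54°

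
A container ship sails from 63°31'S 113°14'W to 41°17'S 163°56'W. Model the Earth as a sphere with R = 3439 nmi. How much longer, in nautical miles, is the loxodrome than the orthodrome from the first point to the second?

47 nmi

Great circle: cos σ = sin φ₁ sin φ₂ + cos φ₁ cos φ₂ cos Δλ,  σ = 0.6388 rad → d_gc = 2196.9 nmi
Rhumb line: Δψ = +0.6544, q = Δφ/Δψ = 0.5930, d_rh = R√(Δφ²+q²Δλ²) = 2244.3 nmi
Excess = 2244.3 − 2196.9 = 47.4 ≈ 47 nmi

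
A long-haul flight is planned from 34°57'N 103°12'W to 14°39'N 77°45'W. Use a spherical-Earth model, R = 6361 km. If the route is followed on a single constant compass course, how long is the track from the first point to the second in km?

3400 km

Rhumb course C = atan2(Δλ, Δψ) with Δψ = ln[tan(π/4+φ₂/2)/tan(π/4+φ₁/2)] = -0.3932, Δλ = +0.4442 → C = 131.52°
d = R·|Δφ| / |cos C| = 6361·0.35430 / 0.66287 = 3400 km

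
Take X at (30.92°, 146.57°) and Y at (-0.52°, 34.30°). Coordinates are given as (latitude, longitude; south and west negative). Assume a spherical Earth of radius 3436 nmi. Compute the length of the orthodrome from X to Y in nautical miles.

6552 nmi

Haversine: a = sin²(Δφ/2)+cos φ₁ cos φ₂ sin²(Δλ/2) = 0.66488;  σ = 2·atan2(√a,√(1−a))
σ = 109.254° → d = Rσ = 3436·1.90685 = 6552 nmi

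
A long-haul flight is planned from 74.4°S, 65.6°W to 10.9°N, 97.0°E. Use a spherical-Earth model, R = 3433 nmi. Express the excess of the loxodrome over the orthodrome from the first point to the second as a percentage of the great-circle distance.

Great circle: σ = 2.0199 rad → d_gc = Rσ = 6934.1 nmi
Rhumb: Δφ = +1.4888, Δλ = +2.8379, Δψ = +2.1793, q = Δφ/Δψ = 0.6831 → d_rh = R√(Δφ²+q²Δλ²) = 8391.5 nmi
Excess = (8391.5 − 6934.1) / 6934.1 = 1457.4 / 6934.1 = 21.02% ≈ 21.0%

21.0%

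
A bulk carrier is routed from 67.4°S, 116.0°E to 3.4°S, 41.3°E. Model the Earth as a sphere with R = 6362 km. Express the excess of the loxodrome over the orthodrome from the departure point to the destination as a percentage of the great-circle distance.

3.2%

Great circle: σ = 1.4142 rad → d_gc = Rσ = 8997.0 km
Rhumb: Δφ = +1.1170, Δλ = -1.3038, Δψ = +1.5510, q = Δφ/Δψ = 0.7202 → d_rh = R√(Δφ²+q²Δλ²) = 9283.7 km
Excess = (9283.7 − 8997.0) / 8997.0 = 286.7 / 8997.0 = 3.19% ≈ 3.2%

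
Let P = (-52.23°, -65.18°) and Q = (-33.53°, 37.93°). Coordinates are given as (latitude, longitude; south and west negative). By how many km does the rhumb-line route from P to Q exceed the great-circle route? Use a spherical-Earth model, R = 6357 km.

Great circle: cos σ = sin φ₁ sin φ₂ + cos φ₁ cos φ₂ cos Δλ,  σ = 1.2442 rad → d_gc = 7909.3 km
Rhumb line: Δψ = +0.4509, q = Δφ/Δψ = 0.7238, d_rh = R√(Δφ²+q²Δλ²) = 8536.6 km
Excess = 8536.6 − 7909.3 = 627.3 ≈ 627 km

627 km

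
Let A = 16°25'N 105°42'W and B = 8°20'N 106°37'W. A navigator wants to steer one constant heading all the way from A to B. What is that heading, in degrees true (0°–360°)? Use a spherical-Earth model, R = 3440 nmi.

186.3°

Meridional parts: M(φ₁)=+0.2905, M(φ₂)=+0.1460 → ΔM = -0.1446;  Δλ = -0.0160 rad
tan C = Δλ / ΔM = +0.1107 → C = 186.32°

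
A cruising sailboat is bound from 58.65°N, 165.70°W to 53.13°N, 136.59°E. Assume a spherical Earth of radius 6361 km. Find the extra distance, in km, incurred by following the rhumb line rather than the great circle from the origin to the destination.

Great circle: cos σ = sin φ₁ sin φ₂ + cos φ₁ cos φ₂ cos Δλ,  σ = 0.5549 rad → d_gc = 3529.6 km
Rhumb line: Δψ = -0.1722, q = Δφ/Δψ = 0.5596, d_rh = R√(Δφ²+q²Δλ²) = 3637.5 km
Excess = 3637.5 − 3529.6 = 107.9 ≈ 108 km

108 km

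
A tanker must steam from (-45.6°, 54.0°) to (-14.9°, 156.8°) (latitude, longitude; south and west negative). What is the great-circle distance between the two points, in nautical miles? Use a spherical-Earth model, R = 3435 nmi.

cos σ = sin φ₁ sin φ₂ + cos φ₁ cos φ₂ cos Δλ
      = sin(-45.60°)sin(-14.90°) + cos(-45.60°)cos(-14.90°)cos(102.80°) = 0.0339
σ = 88.056° → d = Rσ = 3435·1.53687 = 5279 nmi

5279 nmi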